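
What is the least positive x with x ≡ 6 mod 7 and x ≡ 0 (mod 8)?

Since 8·1 ≡ 1 (mod 7), take x = 0 + 8·((6−0)·1 mod 7) = 0 + 8·6 = 48.
Check: 48 mod 7 = 6, 48 mod 8 = 0.

48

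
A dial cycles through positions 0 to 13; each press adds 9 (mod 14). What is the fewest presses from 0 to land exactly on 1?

9·11 = 99 = 7·14 + 1, so 9⁻¹ ≡ 11 (mod 14).

11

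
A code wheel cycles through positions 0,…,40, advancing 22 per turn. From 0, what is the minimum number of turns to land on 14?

23

The inverse of 22 mod 41 is 28 (since 22·28 = 616 ≡ 1).
So x ≡ 28·14 = 392 ≡ 23 (mod 41).
Check: 22·23 = 506 = 12·41 + 14.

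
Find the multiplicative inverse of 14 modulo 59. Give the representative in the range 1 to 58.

59 = 4·14 + 3
14 = 4·3 + 2
3 = 1·2 + 1
2 = 2·1 + 0
Back-substituting gives 14·38 ≡ 1 (mod 59).

38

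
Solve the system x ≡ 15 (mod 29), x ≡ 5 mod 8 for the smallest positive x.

189

x ≡ 5 (mod 8) gives x ∈ {5, 13, 21, 29, 37, 45, 53, 61, …}.
The first of these with x mod 29 = 15 is 189.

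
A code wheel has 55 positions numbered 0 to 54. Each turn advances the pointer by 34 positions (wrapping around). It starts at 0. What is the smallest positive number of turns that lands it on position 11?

44

The inverse of 34 mod 55 is 34 (since 34·34 = 1156 ≡ 1).
Multiplying both sides by 34: x ≡ 34·11 = 374 ≡ 44 (mod 55).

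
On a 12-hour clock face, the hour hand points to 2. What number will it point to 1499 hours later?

1

1499 − 124·12 = 11, so 1499 ≡ 11 (mod 12).
2 + 11 → 1 on a 12-hour dial.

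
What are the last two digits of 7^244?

01

By repeated squaring mod 100: 7^1≡7, 7^2≡49, 7^4≡1, 7^8≡1, 7^16≡1, 7^32≡1, 7^64≡1, 7^128≡1.
244 = 4 + 16 + 32 + 64 + 128, so 7^244 ≡ 1·1·1·1·1 ≡ 1 (mod 100).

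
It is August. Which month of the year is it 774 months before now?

February

774 − 64·12 = 6, so 774 ≡ 6 (mod 12).
August − 6 months → February.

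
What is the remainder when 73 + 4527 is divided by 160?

120

4527 = 28·160 + 47, so 4527 mod 160 = 47.
(73 + 47) mod 160 = 120.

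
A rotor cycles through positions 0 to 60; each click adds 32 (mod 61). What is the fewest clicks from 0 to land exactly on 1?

32·21 = 672 = 11·61 + 1, so 32⁻¹ ≡ 21 (mod 61).

21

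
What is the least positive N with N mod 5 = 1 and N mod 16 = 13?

x ≡ 1 (mod 5) gives x ∈ {1, 6, 11, 16, 21, 26, 31, 36, …}.
The first of these with x mod 16 = 13 is 61.

61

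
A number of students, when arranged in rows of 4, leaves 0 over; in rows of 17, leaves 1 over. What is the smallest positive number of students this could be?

52

Since 17·1 ≡ 1 (mod 4), take x = 1 + 17·((0−1)·1 mod 4) = 1 + 17·3 = 52.
Check: 52 mod 4 = 0, 52 mod 17 = 1.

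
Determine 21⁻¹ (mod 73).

73 = 3·21 + 10
21 = 2·10 + 1
10 = 10·1 + 0
Back-substituting gives 21·7 ≡ 1 (mod 73).

7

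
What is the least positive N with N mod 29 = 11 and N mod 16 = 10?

330

x ≡ 10 (mod 16) gives x ∈ {10, 26, 42, 58, 74, 90, 106, 122, …}.
The first of these with x mod 29 = 11 is 330.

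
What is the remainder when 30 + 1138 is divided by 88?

24

1138 − 12·88 = 82, so 1138 ≡ 82 (mod 88).
(30 + 82) mod 88 = 24.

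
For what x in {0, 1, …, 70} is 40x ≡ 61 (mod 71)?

53

40⁻¹ ≡ 16 (mod 71) because 40·16 = 640 = 9·71 + 1.
Multiplying both sides by 16: x ≡ 16·61 = 976 ≡ 53 (mod 71).
Check: 40·53 = 2120 = 29·71 + 61.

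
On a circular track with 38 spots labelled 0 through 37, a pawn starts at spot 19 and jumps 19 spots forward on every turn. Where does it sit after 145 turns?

145·19 = 2755.
2755 mod 38 = 19 (since 72·38 = 2736).
(19 + 19) mod 38 = 0.

0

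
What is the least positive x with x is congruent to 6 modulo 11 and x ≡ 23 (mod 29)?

226

x ≡ 6 (mod 11) gives x ∈ {6, 17, 28, 39, 50, 61, 72, 83, …}.
The first of these with x mod 29 = 23 is 226.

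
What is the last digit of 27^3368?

1

The units digit of 27^n cycles with period 4: 7, 9, 3, 1, …
3368 leaves remainder 0 on division by 4, so 27^3368 ends in 1.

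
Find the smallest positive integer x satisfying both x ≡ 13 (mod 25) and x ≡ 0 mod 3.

Since 3·17 ≡ 1 (mod 25), take x = 0 + 3·((13−0)·17 mod 25) = 0 + 3·21 = 63.
Check: 63 mod 25 = 13, 63 mod 3 = 0.

63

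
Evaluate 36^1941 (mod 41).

36

By repeated squaring mod 41: 36^1≡36, 36^2≡25, 36^4≡10, 36^8≡18, 36^16≡37, 36^32≡16, 36^64≡10, 36^128≡18, 36^256≡37, 36^512≡16, 36^1024≡10.
1941 = 1 + 4 + 16 + 128 + 256 + 512 + 1024, so 36^1941 ≡ 36·10·37·18·37·16·10 ≡ 36 (mod 41).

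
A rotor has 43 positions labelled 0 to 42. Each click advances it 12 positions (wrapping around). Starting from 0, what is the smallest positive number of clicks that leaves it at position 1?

18

12·18 = 216 = 5·43 + 1, so 12⁻¹ ≡ 18 (mod 43).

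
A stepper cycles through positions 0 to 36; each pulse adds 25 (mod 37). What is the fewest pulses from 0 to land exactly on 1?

37 = 1·25 + 12
25 = 2·12 + 1
12 = 12·1 + 0
Back-substituting gives 25·3 ≡ 1 (mod 37).

3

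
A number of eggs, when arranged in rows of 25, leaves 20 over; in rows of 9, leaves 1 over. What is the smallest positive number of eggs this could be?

145

x ≡ 1 (mod 9) gives x ∈ {1, 10, 19, 28, 37, 46, 55, 64, …}.
The first of these with x mod 25 = 20 is 145.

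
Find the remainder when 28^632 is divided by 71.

3

By repeated squaring mod 71: 28^1≡28, 28^2≡3, 28^4≡9, 28^8≡10, 28^16≡29, 28^32≡60, 28^64≡50, 28^128≡15, 28^256≡12, 28^512≡2.
632 = 8 + 16 + 32 + 64 + 512, so 28^632 ≡ 10·29·60·50·2 ≡ 3 (mod 71).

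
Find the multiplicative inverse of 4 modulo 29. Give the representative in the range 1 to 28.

22

4·22 = 88 = 3·29 + 1, so 4⁻¹ ≡ 22 (mod 29).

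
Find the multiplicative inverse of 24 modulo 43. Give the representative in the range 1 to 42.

43 = 1·24 + 19
24 = 1·19 + 5
19 = 3·5 + 4
5 = 1·4 + 1
4 = 4·1 + 0
Back-substituting gives 24·9 ≡ 1 (mod 43).

9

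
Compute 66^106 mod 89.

Successive squares of 66 mod 89: 66^1≡66, 66^2≡84, 66^4≡25, 66^8≡2, 66^16≡4, 66^32≡16, 66^64≡78.
106 = 2 + 8 + 32 + 64, so 66^106 ≡ 84·2·16·78 ≡ 69 (mod 89).

69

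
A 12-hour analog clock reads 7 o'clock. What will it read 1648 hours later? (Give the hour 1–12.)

Dividing 1648 by 12 gives quotient 137 and remainder 4.
7 + 4 → 11 on a 12-hour dial.

11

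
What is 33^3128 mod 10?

1

Powers of 3 mod 10 repeat with period 4: 3, 9, 7, 1.
3128 leaves remainder 0 on division by 4, so 33^3128 ends in 1.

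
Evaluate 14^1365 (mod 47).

Square-and-reduce mod 47: 14^1≡14, 14^2≡8, 14^4≡17, 14^8≡7, 14^16≡2, 14^32≡4, 14^64≡16, 14^128≡21, 14^256≡18, 14^512≡42, 14^1024≡25.
1365 = 1 + 4 + 16 + 64 + 256 + 1024, so 14^1365 ≡ 14·17·2·16·18·25 ≡ 7 (mod 47).

7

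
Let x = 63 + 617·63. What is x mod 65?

617·63 = 38871.
38871 mod 65 = 1 (since 598·65 = 38870).
(63 + 1) mod 65 = 64.

64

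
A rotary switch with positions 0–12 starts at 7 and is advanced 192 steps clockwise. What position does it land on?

192 − 14·13 = 10, so 192 ≡ 10 (mod 13).
(7 + 10) mod 13 = 4.

4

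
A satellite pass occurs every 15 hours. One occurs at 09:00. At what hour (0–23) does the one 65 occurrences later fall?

65·15 = 975.
975 − 40·24 = 15, so 975 ≡ 15 (mod 24).
(9 + 15) mod 24 = 0.

0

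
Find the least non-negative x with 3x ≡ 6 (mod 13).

The inverse of 3 mod 13 is 9 (since 3·9 = 27 ≡ 1).
So x ≡ 9·6 = 54 ≡ 2 (mod 13).

2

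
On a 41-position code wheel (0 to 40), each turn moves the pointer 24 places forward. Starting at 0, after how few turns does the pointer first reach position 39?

The inverse of 24 mod 41 is 12 (since 24·12 = 288 ≡ 1).
Multiplying both sides by 12: x ≡ 12·39 = 468 ≡ 17 (mod 41).

17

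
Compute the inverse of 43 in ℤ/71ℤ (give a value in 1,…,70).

38

71 = 1·43 + 28
43 = 1·28 + 15
28 = 1·15 + 13
15 = 1·13 + 2
13 = 6·2 + 1
2 = 2·1 + 0
Back-substituting gives 43·38 ≡ 1 (mod 71).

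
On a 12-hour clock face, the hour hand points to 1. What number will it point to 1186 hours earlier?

3

1186 mod 12 = 10 (since 98·12 = 1176).
1 − 10 → 3 on a 12-hour dial.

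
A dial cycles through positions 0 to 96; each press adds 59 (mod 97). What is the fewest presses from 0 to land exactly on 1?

97 = 1·59 + 38
59 = 1·38 + 21
38 = 1·21 + 17
21 = 1·17 + 4
17 = 4·4 + 1
4 = 4·1 + 0
Back-substituting gives 59·74 ≡ 1 (mod 97).

74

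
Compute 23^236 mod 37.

26

Square-and-reduce mod 37: 23^1≡23, 23^2≡11, 23^4≡10, 23^8≡26, 23^16≡10, 23^32≡26, 23^64≡10, 23^128≡26.
236 = 4 + 8 + 32 + 64 + 128, so 23^236 ≡ 10·26·26·10·26 ≡ 26 (mod 37).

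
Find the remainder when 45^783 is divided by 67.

By repeated squaring mod 67: 45^1≡45, 45^2≡15, 45^4≡24, 45^8≡40, 45^16≡59, 45^32≡64, 45^64≡9, 45^128≡14, 45^256≡62, 45^512≡25.
Since 783 = 1 + 2 + 4 + 8 + 256 + 512 in binary, 45^783 ≡ 45·15·24·40·62·25 ≡ 52 (mod 67).

52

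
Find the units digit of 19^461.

9

Powers of 9 mod 10 repeat with period 2: 9, 1.
461 mod 2 = 1, so the last digit matches 9^1 = 9.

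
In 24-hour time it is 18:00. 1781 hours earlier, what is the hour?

Dividing 1781 by 24 gives quotient 74 and remainder 5.
(18 − 5) mod 24 = 13.

13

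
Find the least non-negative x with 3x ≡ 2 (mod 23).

3⁻¹ ≡ 8 (mod 23) because 3·8 = 24 = 1·23 + 1.
So x ≡ 8·2 = 16 ≡ 16 (mod 23).
Check: 3·16 = 48 = 2·23 + 2.

16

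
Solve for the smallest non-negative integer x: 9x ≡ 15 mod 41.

29

9⁻¹ ≡ 32 (mod 41) because 9·32 = 288 = 7·41 + 1.
Multiplying both sides by 32: x ≡ 32·15 = 480 ≡ 29 (mod 41).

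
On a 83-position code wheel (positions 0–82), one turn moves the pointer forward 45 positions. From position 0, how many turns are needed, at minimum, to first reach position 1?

83 = 1·45 + 38
45 = 1·38 + 7
38 = 5·7 + 3
7 = 2·3 + 1
3 = 3·1 + 0
Back-substituting gives 45·24 ≡ 1 (mod 83).

24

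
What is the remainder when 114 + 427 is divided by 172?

427 = 2·172 + 83, so 427 mod 172 = 83.
(114 + 83) mod 172 = 25.

25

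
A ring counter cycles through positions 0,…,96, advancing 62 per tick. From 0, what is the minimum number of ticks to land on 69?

The inverse of 62 mod 97 is 36 (since 62·36 = 2232 ≡ 1).
So x ≡ 36·69 = 2484 ≡ 59 (mod 97).

59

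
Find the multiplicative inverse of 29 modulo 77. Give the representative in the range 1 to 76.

8

29·8 = 232 = 3·77 + 1, so 29⁻¹ ≡ 8 (mod 77).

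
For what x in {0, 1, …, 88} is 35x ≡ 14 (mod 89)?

35⁻¹ ≡ 28 (mod 89) because 35·28 = 980 = 11·89 + 1.
So x ≡ 28·14 = 392 ≡ 36 (mod 89).

36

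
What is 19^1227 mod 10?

9

The units digit of 19^n cycles with period 2: 9, 1, …
1227 leaves remainder 1 on division by 2, so 19^1227 ends in 9.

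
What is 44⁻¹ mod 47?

44·31 = 1364 = 29·47 + 1, so 44⁻¹ ≡ 31 (mod 47).

31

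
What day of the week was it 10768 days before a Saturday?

Thursday

10768 − 1538·7 = 2, so 10768 ≡ 2 (mod 7).
Saturday − 2 days → Thursday.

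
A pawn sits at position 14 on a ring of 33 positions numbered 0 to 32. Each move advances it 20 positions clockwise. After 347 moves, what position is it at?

347·20 = 6940.
6940 = 210·33 + 10, so 6940 mod 33 = 10.
(14 + 10) mod 33 = 24.

24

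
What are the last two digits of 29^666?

21

By repeated squaring mod 100: 29^1≡29, 29^2≡41, 29^4≡81, 29^8≡61, 29^16≡21, 29^32≡41, 29^64≡81, 29^128≡61, 29^256≡21, 29^512≡41.
666 = 2 + 8 + 16 + 128 + 512, so 29^666 ≡ 41·61·21·61·41 ≡ 21 (mod 100).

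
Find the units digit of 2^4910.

Last digits of 2^n: 2, 4, 8, 6 (period 4).
4910 leaves remainder 2 on division by 4, so 2^4910 ends in 4.

4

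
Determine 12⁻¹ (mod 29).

29 = 2·12 + 5
12 = 2·5 + 2
5 = 2·2 + 1
2 = 2·1 + 0
Back-substituting gives 12·17 ≡ 1 (mod 29).

17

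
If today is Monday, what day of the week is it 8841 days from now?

Monday

8841 = 1263·7 + 0, so 8841 mod 7 = 0.
Monday + 0 days → Monday.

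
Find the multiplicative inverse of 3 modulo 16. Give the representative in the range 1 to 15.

11

16 = 5·3 + 1
3 = 3·1 + 0
Back-substituting gives 3·11 ≡ 1 (mod 16).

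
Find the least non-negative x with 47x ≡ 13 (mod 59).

47⁻¹ ≡ 54 (mod 59) because 47·54 = 2538 = 43·59 + 1.
So x ≡ 54·13 = 702 ≡ 53 (mod 59).

53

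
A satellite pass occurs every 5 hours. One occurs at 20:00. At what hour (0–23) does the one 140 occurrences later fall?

140·5 = 700.
700 = 29·24 + 4, so 700 mod 24 = 4.
(20 + 4) mod 24 = 0.

0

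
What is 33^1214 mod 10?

9

The units digit of 33^n cycles with period 4: 3, 9, 7, 1, …
1214 mod 4 = 2, so the last digit matches 3^2 = 9.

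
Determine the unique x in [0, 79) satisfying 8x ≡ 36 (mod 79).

8⁻¹ ≡ 10 (mod 79) because 8·10 = 80 = 1·79 + 1.
Multiplying both sides by 10: x ≡ 10·36 = 360 ≡ 44 (mod 79).

44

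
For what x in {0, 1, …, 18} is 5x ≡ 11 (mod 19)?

5⁻¹ ≡ 4 (mod 19) because 5·4 = 20 = 1·19 + 1.
So x ≡ 4·11 = 44 ≡ 6 (mod 19).

6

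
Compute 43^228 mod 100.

1

Successive squares of 43 mod 100: 43^1≡43, 43^2≡49, 43^4≡1, 43^8≡1, 43^16≡1, 43^32≡1, 43^64≡1, 43^128≡1.
Since 228 = 4 + 32 + 64 + 128 in binary, 43^228 ≡ 1·1·1·1 ≡ 1 (mod 100).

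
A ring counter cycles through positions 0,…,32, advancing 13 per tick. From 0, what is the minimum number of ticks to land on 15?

The inverse of 13 mod 33 is 28 (since 13·28 = 364 ≡ 1).
Multiplying both sides by 28: x ≡ 28·15 = 420 ≡ 24 (mod 33).

24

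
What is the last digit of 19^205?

9

Last digits of 9^n: 9, 1 (period 2).
205 mod 2 = 1, so the last digit matches 9^1 = 9.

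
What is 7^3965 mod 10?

Last digits of 7^n: 7, 9, 3, 1 (period 4).
3965 leaves remainder 1 on division by 4, so 7^3965 ends in 7.

7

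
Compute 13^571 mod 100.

By repeated squaring mod 100: 13^1≡13, 13^2≡69, 13^4≡61, 13^8≡21, 13^16≡41, 13^32≡81, 13^64≡61, 13^128≡21, 13^256≡41, 13^512≡81.
Since 571 = 1 + 2 + 8 + 16 + 32 + 512 in binary, 13^571 ≡ 13·69·21·41·81·81 ≡ 37 (mod 100).

37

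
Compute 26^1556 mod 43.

31

Successive squares of 26 mod 43: 26^1≡26, 26^2≡31, 26^4≡15, 26^8≡10, 26^16≡14, 26^32≡24, 26^64≡17, 26^128≡31, 26^256≡15, 26^512≡10, 26^1024≡14.
Since 1556 = 4 + 16 + 512 + 1024 in binary, 26^1556 ≡ 15·14·10·14 ≡ 31 (mod 43).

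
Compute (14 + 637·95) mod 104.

1

637·95 = 60515.
60515 = 581·104 + 91, so 60515 mod 104 = 91.
(14 + 91) mod 104 = 1.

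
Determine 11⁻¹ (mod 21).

11·2 = 22 = 1·21 + 1, so 11⁻¹ ≡ 2 (mod 21).

2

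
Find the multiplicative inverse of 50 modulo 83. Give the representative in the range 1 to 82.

83 = 1·50 + 33
50 = 1·33 + 17
33 = 1·17 + 16
17 = 1·16 + 1
16 = 16·1 + 0
Back-substituting gives 50·5 ≡ 1 (mod 83).

5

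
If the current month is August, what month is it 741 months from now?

741 − 61·12 = 9, so 741 ≡ 9 (mod 12).
August + 9 months → May.

May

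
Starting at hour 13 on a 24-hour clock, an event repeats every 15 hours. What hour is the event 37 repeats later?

16

37·15 = 555.
555 = 23·24 + 3, so 555 mod 24 = 3.
(13 + 3) mod 24 = 16.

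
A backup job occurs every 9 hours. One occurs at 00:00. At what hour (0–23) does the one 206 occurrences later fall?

206·9 = 1854.
Dividing 1854 by 24 gives quotient 77 and remainder 6.
(0 + 6) mod 24 = 6.

6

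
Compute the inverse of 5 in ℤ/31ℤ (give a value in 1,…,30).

25

31 = 6·5 + 1
5 = 5·1 + 0
Back-substituting gives 5·25 ≡ 1 (mod 31).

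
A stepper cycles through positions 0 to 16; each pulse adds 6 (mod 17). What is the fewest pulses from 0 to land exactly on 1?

17 = 2·6 + 5
6 = 1·5 + 1
5 = 5·1 + 0
Back-substituting gives 6·3 ≡ 1 (mod 17).

3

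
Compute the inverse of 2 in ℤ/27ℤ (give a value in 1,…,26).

27 = 13·2 + 1
2 = 2·1 + 0
Back-substituting gives 2·14 ≡ 1 (mod 27).

14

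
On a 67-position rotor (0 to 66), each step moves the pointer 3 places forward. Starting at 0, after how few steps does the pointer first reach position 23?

30

3⁻¹ ≡ 45 (mod 67) because 3·45 = 135 = 2·67 + 1.
Multiplying both sides by 45: x ≡ 45·23 = 1035 ≡ 30 (mod 67).
Check: 3·30 = 90 = 1·67 + 23.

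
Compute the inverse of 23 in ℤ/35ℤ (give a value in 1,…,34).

32

23·32 = 736 = 21·35 + 1, so 23⁻¹ ≡ 32 (mod 35).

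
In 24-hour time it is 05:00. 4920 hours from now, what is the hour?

5

4920 = 205·24 + 0, so 4920 mod 24 = 0.
(5 + 0) mod 24 = 5.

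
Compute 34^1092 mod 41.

31

Square-and-reduce mod 41: 34^1≡34, 34^2≡8, 34^4≡23, 34^8≡37, 34^16≡16, 34^32≡10, 34^64≡18, 34^128≡37, 34^256≡16, 34^512≡10, 34^1024≡18.
Since 1092 = 4 + 64 + 1024 in binary, 34^1092 ≡ 23·18·18 ≡ 31 (mod 41).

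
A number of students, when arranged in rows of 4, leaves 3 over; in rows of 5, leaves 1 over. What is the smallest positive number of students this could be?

11

Since 5·1 ≡ 1 (mod 4), take x = 1 + 5·((3−1)·1 mod 4) = 1 + 5·2 = 11.
Check: 11 mod 4 = 3, 11 mod 5 = 1.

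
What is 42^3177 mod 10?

Powers of 2 mod 10 repeat with period 4: 2, 4, 8, 6.
3177 leaves remainder 1 on division by 4, so 42^3177 ends in 2.

2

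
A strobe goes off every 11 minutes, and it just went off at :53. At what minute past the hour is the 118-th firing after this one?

118·11 = 1298.
1298 = 21·60 + 38, so 1298 mod 60 = 38.
(53 + 38) mod 60 = 31.

31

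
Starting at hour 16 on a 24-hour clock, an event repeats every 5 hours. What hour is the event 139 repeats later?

15

139·5 = 695.
695 = 28·24 + 23, so 695 mod 24 = 23.
(16 + 23) mod 24 = 15.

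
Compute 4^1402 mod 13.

9

Successive squares of 4 mod 13: 4^1≡4, 4^2≡3, 4^4≡9, 4^8≡3, 4^16≡9, 4^32≡3, 4^64≡9, 4^128≡3, 4^256≡9, 4^512≡3, 4^1024≡9.
Since 1402 = 2 + 8 + 16 + 32 + 64 + 256 + 1024 in binary, 4^1402 ≡ 3·3·9·3·9·9·9 ≡ 9 (mod 13).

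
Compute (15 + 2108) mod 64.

2108 = 32·64 + 60, so 2108 mod 64 = 60.
(15 + 60) mod 64 = 11.

11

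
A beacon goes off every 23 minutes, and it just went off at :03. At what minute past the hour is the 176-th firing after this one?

176·23 = 4048.
4048 − 67·60 = 28, so 4048 ≡ 28 (mod 60).
(3 + 28) mod 60 = 31.

31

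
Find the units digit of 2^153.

Powers of 2 mod 10 repeat with period 4: 2, 4, 8, 6.
153 mod 4 = 1, so the last digit matches 2^1 = 2.

2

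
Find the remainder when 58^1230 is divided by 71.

By repeated squaring mod 71: 58^1≡58, 58^2≡27, 58^4≡19, 58^8≡6, 58^16≡36, 58^32≡18, 58^64≡40, 58^128≡38, 58^256≡24, 58^512≡8, 58^1024≡64.
Since 1230 = 2 + 4 + 8 + 64 + 128 + 1024 in binary, 58^1230 ≡ 27·19·6·40·38·64 ≡ 37 (mod 71).

37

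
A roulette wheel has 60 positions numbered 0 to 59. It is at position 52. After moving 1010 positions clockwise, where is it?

Dividing 1010 by 60 gives quotient 16 and remainder 50.
(52 + 50) mod 60 = 42.

42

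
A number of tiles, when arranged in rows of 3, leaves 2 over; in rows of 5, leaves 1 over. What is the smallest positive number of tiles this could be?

x ≡ 2 (mod 3) gives x ∈ {2, 5, 8, 11}.
The first of these with x mod 5 = 1 is 11.

11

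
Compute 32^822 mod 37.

Successive squares of 32 mod 37: 32^1≡32, 32^2≡25, 32^4≡33, 32^8≡16, 32^16≡34, 32^32≡9, 32^64≡7, 32^128≡12, 32^256≡33, 32^512≡16.
822 = 2 + 4 + 16 + 32 + 256 + 512, so 32^822 ≡ 25·33·34·9·33·16 ≡ 27 (mod 37).

27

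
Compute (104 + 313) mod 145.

127

313 − 2·145 = 23, so 313 ≡ 23 (mod 145).
(104 + 23) mod 145 = 127.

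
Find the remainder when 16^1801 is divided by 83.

63

By repeated squaring mod 83: 16^1≡16, 16^2≡7, 16^4≡49, 16^8≡77, 16^16≡36, 16^32≡51, 16^64≡28, 16^128≡37, 16^256≡41, 16^512≡21, 16^1024≡26.
1801 = 1 + 8 + 256 + 512 + 1024, so 16^1801 ≡ 16·77·41·21·26 ≡ 63 (mod 83).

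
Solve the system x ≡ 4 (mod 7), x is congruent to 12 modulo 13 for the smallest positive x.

x ≡ 4 (mod 7) gives x ∈ {4, 11, 18, 25}.
The first of these with x mod 13 = 12 is 25.

25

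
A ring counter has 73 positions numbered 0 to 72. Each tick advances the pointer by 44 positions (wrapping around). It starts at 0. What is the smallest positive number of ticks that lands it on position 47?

16

The inverse of 44 mod 73 is 5 (since 44·5 = 220 ≡ 1).
So x ≡ 5·47 = 235 ≡ 16 (mod 73).
Check: 44·16 = 704 = 9·73 + 47.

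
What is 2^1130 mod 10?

Powers of 2 mod 10 repeat with period 4: 2, 4, 8, 6.
1130 mod 4 = 2, so the last digit matches 2^2 = 4.

4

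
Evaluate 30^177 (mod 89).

30

By repeated squaring mod 89: 30^1≡30, 30^2≡10, 30^4≡11, 30^8≡32, 30^16≡45, 30^32≡67, 30^64≡39, 30^128≡8.
Since 177 = 1 + 16 + 32 + 128 in binary, 30^177 ≡ 30·45·67·8 ≡ 30 (mod 89).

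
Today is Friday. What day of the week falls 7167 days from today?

7167 = 1023·7 + 6, so 7167 mod 7 = 6.
Friday + 6 days → Thursday.

Thursday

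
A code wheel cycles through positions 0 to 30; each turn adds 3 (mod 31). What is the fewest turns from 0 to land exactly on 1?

31 = 10·3 + 1
3 = 3·1 + 0
Back-substituting gives 3·21 ≡ 1 (mod 31).

21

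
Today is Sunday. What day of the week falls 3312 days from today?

3312 − 473·7 = 1, so 3312 ≡ 1 (mod 7).
Sunday + 1 day → Monday.

Monday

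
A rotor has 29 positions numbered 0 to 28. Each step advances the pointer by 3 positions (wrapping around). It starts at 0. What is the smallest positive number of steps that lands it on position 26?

28

3⁻¹ ≡ 10 (mod 29) because 3·10 = 30 = 1·29 + 1.
So x ≡ 10·26 = 260 ≡ 28 (mod 29).
Check: 3·28 = 84 = 2·29 + 26.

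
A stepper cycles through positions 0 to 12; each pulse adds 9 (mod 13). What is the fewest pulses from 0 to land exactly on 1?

3

9·3 = 27 = 2·13 + 1, so 9⁻¹ ≡ 3 (mod 13).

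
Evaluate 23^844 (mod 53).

1

Successive squares of 23 mod 53: 23^1≡23, 23^2≡52, 23^4≡1, 23^8≡1, 23^16≡1, 23^32≡1, 23^64≡1, 23^128≡1, 23^256≡1, 23^512≡1.
Since 844 = 4 + 8 + 64 + 256 + 512 in binary, 23^844 ≡ 1·1·1·1·1 ≡ 1 (mod 53).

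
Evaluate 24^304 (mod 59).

Successive squares of 24 mod 59: 24^1≡24, 24^2≡45, 24^4≡19, 24^8≡7, 24^16≡49, 24^32≡41, 24^64≡29, 24^128≡15, 24^256≡48.
304 = 16 + 32 + 256, so 24^304 ≡ 49·41·48 ≡ 26 (mod 59).

26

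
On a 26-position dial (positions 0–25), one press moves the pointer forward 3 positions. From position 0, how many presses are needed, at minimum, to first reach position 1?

9

3·9 = 27 = 1·26 + 1, so 3⁻¹ ≡ 9 (mod 26).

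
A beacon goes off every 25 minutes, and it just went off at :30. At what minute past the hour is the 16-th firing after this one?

16·25 = 400.
400 − 6·60 = 40, so 400 ≡ 40 (mod 60).
(30 + 40) mod 60 = 10.

10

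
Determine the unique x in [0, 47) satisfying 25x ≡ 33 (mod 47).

The inverse of 25 mod 47 is 32 (since 25·32 = 800 ≡ 1).
Multiplying both sides by 32: x ≡ 32·33 = 1056 ≡ 22 (mod 47).

22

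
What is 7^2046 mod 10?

9

The units digit of 7^n cycles with period 4: 7, 9, 3, 1, …
2046 leaves remainder 2 on division by 4, so 7^2046 ends in 9.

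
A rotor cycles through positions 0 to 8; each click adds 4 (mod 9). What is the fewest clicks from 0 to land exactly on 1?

7

9 = 2·4 + 1
4 = 4·1 + 0
Back-substituting gives 4·7 ≡ 1 (mod 9).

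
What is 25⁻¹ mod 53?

53 = 2·25 + 3
25 = 8·3 + 1
3 = 3·1 + 0
Back-substituting gives 25·17 ≡ 1 (mod 53).

17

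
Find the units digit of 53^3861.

3

Last digits of 3^n: 3, 9, 7, 1 (period 4).
3861 mod 4 = 1, so the last digit matches 3^1 = 3.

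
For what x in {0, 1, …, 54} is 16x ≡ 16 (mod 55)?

The inverse of 16 mod 55 is 31 (since 16·31 = 496 ≡ 1).
Multiplying both sides by 31: x ≡ 31·16 = 496 ≡ 1 (mod 55).
Check: 16·1 = 16 = 0·55 + 16.

1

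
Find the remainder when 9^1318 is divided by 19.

Successive squares of 9 mod 19: 9^1≡9, 9^2≡5, 9^4≡6, 9^8≡17, 9^16≡4, 9^32≡16, 9^64≡9, 9^128≡5, 9^256≡6, 9^512≡17, 9^1024≡4.
1318 = 2 + 4 + 32 + 256 + 1024, so 9^1318 ≡ 5·6·16·6·4 ≡ 6 (mod 19).

6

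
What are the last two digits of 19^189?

By repeated squaring mod 100: 19^1≡19, 19^2≡61, 19^4≡21, 19^8≡41, 19^16≡81, 19^32≡61, 19^64≡21, 19^128≡41.
189 = 1 + 4 + 8 + 16 + 32 + 128, so 19^189 ≡ 19·21·41·81·61·41 ≡ 79 (mod 100).

79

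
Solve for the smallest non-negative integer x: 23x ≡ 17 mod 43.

40

The inverse of 23 mod 43 is 15 (since 23·15 = 345 ≡ 1).
So x ≡ 15·17 = 255 ≡ 40 (mod 43).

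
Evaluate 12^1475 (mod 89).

Square-and-reduce mod 89: 12^1≡12, 12^2≡55, 12^4≡88, 12^8≡1, 12^16≡1, 12^32≡1, 12^64≡1, 12^128≡1, 12^256≡1, 12^512≡1, 12^1024≡1.
Since 1475 = 1 + 2 + 64 + 128 + 256 + 1024 in binary, 12^1475 ≡ 12·55·1·1·1·1 ≡ 37 (mod 89).

37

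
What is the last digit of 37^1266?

The units digit of 37^n cycles with period 4: 7, 9, 3, 1, …
1266 mod 4 = 2, so the last digit matches 7^2 = 9.

9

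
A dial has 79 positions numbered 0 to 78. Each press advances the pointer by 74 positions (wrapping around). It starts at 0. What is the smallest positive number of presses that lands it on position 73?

The inverse of 74 mod 79 is 63 (since 74·63 = 4662 ≡ 1).
So x ≡ 63·73 = 4599 ≡ 17 (mod 79).

17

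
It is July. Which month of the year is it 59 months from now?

59 mod 12 = 11 (since 4·12 = 48).
July + 11 months → June.

June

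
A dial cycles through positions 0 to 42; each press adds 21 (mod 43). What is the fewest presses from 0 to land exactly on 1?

21·41 = 861 = 20·43 + 1, so 21⁻¹ ≡ 41 (mod 43).

41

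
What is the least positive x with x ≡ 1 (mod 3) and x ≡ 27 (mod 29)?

x ≡ 1 (mod 3) gives x ∈ {1, 4, 7, 10, 13, 16, 19, 22, …}.
The first of these with x mod 29 = 27 is 85.

85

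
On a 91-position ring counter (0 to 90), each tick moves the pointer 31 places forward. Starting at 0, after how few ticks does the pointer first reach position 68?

11

31⁻¹ ≡ 47 (mod 91) because 31·47 = 1457 = 16·91 + 1.
So x ≡ 47·68 = 3196 ≡ 11 (mod 91).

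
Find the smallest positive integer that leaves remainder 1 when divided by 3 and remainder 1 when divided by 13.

x ≡ 1 (mod 3) gives x ∈ {1}.
The first of these with x mod 13 = 1 is 1.

1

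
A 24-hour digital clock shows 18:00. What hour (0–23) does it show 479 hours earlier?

19

479 − 19·24 = 23, so 479 ≡ 23 (mod 24).
(18 − 23) mod 24 = 19.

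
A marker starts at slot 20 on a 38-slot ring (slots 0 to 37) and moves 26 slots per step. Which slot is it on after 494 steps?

494·26 = 12844.
Dividing 12844 by 38 gives quotient 338 and remainder 0.
(20 + 0) mod 38 = 20.

20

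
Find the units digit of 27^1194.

9

Last digits of 7^n: 7, 9, 3, 1 (period 4).
1194 leaves remainder 2 on division by 4, so 27^1194 ends in 9.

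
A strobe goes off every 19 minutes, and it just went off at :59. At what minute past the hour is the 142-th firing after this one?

142·19 = 2698.
Dividing 2698 by 60 gives quotient 44 and remainder 58.
(59 + 58) mod 60 = 57.

57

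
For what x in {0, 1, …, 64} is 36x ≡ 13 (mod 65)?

The inverse of 36 mod 65 is 56 (since 36·56 = 2016 ≡ 1).
Multiplying both sides by 56: x ≡ 56·13 = 728 ≡ 13 (mod 65).

13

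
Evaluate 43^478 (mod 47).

14

Square-and-reduce mod 47: 43^1≡43, 43^2≡16, 43^4≡21, 43^8≡18, 43^16≡42, 43^32≡25, 43^64≡14, 43^128≡8, 43^256≡17.
Since 478 = 2 + 4 + 8 + 16 + 64 + 128 + 256 in binary, 43^478 ≡ 16·21·18·42·14·8·17 ≡ 14 (mod 47).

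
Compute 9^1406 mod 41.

By repeated squaring mod 41: 9^1≡9, 9^2≡40, 9^4≡1, 9^8≡1, 9^16≡1, 9^32≡1, 9^64≡1, 9^128≡1, 9^256≡1, 9^512≡1, 9^1024≡1.
Since 1406 = 2 + 4 + 8 + 16 + 32 + 64 + 256 + 1024 in binary, 9^1406 ≡ 40·1·1·1·1·1·1·1 ≡ 40 (mod 41).

40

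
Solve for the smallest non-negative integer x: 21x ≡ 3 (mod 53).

The inverse of 21 mod 53 is 48 (since 21·48 = 1008 ≡ 1).
So x ≡ 48·3 = 144 ≡ 38 (mod 53).

38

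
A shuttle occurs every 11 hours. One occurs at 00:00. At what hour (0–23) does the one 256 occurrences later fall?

256·11 = 2816.
Dividing 2816 by 24 gives quotient 117 and remainder 8.
(0 + 8) mod 24 = 8.

8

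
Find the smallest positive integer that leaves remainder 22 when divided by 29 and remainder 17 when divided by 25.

167

x ≡ 17 (mod 25) gives x ∈ {17, 42, 67, 92, 117, 142, 167}.
The first of these with x mod 29 = 22 is 167.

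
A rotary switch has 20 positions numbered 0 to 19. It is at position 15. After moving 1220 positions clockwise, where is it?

15

1220 mod 20 = 0 (since 61·20 = 1220).
(15 + 0) mod 20 = 15.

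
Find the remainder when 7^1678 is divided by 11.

9

Square-and-reduce mod 11: 7^1≡7, 7^2≡5, 7^4≡3, 7^8≡9, 7^16≡4, 7^32≡5, 7^64≡3, 7^128≡9, 7^256≡4, 7^512≡5, 7^1024≡3.
Since 1678 = 2 + 4 + 8 + 128 + 512 + 1024 in binary, 7^1678 ≡ 5·3·9·9·5·3 ≡ 9 (mod 11).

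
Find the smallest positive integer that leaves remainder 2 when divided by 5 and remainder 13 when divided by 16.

77

Since 16·1 ≡ 1 (mod 5), take x = 13 + 16·((2−13)·1 mod 5) = 13 + 16·4 = 77.
Check: 77 mod 5 = 2, 77 mod 16 = 13.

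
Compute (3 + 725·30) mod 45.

18

725·30 = 21750.
21750 − 483·45 = 15, so 21750 ≡ 15 (mod 45).
(3 + 15) mod 45 = 18.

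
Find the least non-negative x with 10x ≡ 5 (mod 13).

7

The inverse of 10 mod 13 is 4 (since 10·4 = 40 ≡ 1).
So x ≡ 4·5 = 20 ≡ 7 (mod 13).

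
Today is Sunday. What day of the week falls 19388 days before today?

Tuesday

19388 − 2769·7 = 5, so 19388 ≡ 5 (mod 7).
Sunday − 5 days → Tuesday.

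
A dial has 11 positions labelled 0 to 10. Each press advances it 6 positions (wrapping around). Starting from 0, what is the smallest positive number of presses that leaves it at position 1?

2

11 = 1·6 + 5
6 = 1·5 + 1
5 = 5·1 + 0
Back-substituting gives 6·2 ≡ 1 (mod 11).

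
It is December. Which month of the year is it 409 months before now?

409 mod 12 = 1 (since 34·12 = 408).
December − 1 month → November.

November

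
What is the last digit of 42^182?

4

The units digit of 42^n cycles with period 4: 2, 4, 8, 6, …
182 leaves remainder 2 on division by 4, so 42^182 ends in 4.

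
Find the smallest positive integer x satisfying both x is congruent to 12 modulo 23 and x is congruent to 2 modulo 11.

35

x ≡ 2 (mod 11) gives x ∈ {2, 13, 24, 35}.
The first of these with x mod 23 = 12 is 35.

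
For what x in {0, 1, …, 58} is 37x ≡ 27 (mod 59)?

The inverse of 37 mod 59 is 8 (since 37·8 = 296 ≡ 1).
So x ≡ 8·27 = 216 ≡ 39 (mod 59).
Check: 37·39 = 1443 = 24·59 + 27.

39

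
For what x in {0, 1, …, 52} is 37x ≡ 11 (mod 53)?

49

The inverse of 37 mod 53 is 43 (since 37·43 = 1591 ≡ 1).
So x ≡ 43·11 = 473 ≡ 49 (mod 53).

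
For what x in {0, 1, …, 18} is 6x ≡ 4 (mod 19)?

7

6⁻¹ ≡ 16 (mod 19) because 6·16 = 96 = 5·19 + 1.
So x ≡ 16·4 = 64 ≡ 7 (mod 19).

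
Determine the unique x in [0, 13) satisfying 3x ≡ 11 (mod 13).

3⁻¹ ≡ 9 (mod 13) because 3·9 = 27 = 2·13 + 1.
Multiplying both sides by 9: x ≡ 9·11 = 99 ≡ 8 (mod 13).
Check: 3·8 = 24 = 1·13 + 11.

8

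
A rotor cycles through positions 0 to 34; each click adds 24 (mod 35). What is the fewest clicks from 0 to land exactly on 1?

19

35 = 1·24 + 11
24 = 2·11 + 2
11 = 5·2 + 1
2 = 2·1 + 0
Back-substituting gives 24·19 ≡ 1 (mod 35).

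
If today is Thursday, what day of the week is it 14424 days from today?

14424 = 2060·7 + 4, so 14424 mod 7 = 4.
Thursday + 4 days → Monday.

Monday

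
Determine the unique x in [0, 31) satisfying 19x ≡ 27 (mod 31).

21

19⁻¹ ≡ 18 (mod 31) because 19·18 = 342 = 11·31 + 1.
So x ≡ 18·27 = 486 ≡ 21 (mod 31).
Check: 19·21 = 399 = 12·31 + 27.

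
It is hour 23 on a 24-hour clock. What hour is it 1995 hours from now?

1995 − 83·24 = 3, so 1995 ≡ 3 (mod 24).
(23 + 3) mod 24 = 2.

2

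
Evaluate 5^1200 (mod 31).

1

By repeated squaring mod 31: 5^1≡5, 5^2≡25, 5^4≡5, 5^8≡25, 5^16≡5, 5^32≡25, 5^64≡5, 5^128≡25, 5^256≡5, 5^512≡25, 5^1024≡5.
Since 1200 = 16 + 32 + 128 + 1024 in binary, 5^1200 ≡ 5·25·25·5 ≡ 1 (mod 31).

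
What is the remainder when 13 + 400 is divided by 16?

13

Dividing 400 by 16 gives quotient 25 and remainder 0.
(13 + 0) mod 16 = 13.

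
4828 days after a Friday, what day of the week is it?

Wednesday

Dividing 4828 by 7 gives quotient 689 and remainder 5.
Friday + 5 days → Wednesday.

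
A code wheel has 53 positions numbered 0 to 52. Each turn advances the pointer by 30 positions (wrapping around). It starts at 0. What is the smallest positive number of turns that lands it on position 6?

The inverse of 30 mod 53 is 23 (since 30·23 = 690 ≡ 1).
Multiplying both sides by 23: x ≡ 23·6 = 138 ≡ 32 (mod 53).
Check: 30·32 = 960 = 18·53 + 6.

32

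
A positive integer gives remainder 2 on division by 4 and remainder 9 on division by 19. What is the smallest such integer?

x ≡ 2 (mod 4) gives x ∈ {2, 6, 10, 14, 18, 22, 26, 30, …}.
The first of these with x mod 19 = 9 is 66.

66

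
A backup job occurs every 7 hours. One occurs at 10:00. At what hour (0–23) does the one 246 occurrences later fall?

4

246·7 = 1722.
Dividing 1722 by 24 gives quotient 71 and remainder 18.
(10 + 18) mod 24 = 4.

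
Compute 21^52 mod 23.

Square-and-reduce mod 23: 21^1≡21, 21^2≡4, 21^4≡16, 21^8≡3, 21^16≡9, 21^32≡12.
Since 52 = 4 + 16 + 32 in binary, 21^52 ≡ 16·9·12 ≡ 3 (mod 23).

3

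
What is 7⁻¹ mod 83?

83 = 11·7 + 6
7 = 1·6 + 1
6 = 6·1 + 0
Back-substituting gives 7·12 ≡ 1 (mod 83).

12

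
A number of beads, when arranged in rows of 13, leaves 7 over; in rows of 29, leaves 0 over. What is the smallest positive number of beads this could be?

319

x ≡ 7 (mod 13) gives x ∈ {7, 20, 33, 46, 59, 72, 85, 98, …}.
The first of these with x mod 29 = 0 is 319.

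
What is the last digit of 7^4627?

3

The units digit of 7^n cycles with period 4: 7, 9, 3, 1, …
4627 leaves remainder 3 on division by 4, so 7^4627 ends in 3.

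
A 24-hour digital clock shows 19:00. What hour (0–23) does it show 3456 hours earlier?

3456 = 144·24 + 0, so 3456 mod 24 = 0.
(19 − 0) mod 24 = 19.

19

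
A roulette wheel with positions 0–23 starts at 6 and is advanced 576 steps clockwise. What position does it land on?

576 mod 24 = 0 (since 24·24 = 576).
(6 + 0) mod 24 = 6.

6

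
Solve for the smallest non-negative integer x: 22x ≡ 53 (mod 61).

22⁻¹ ≡ 25 (mod 61) because 22·25 = 550 = 9·61 + 1.
Multiplying both sides by 25: x ≡ 25·53 = 1325 ≡ 44 (mod 61).
Check: 22·44 = 968 = 15·61 + 53.

44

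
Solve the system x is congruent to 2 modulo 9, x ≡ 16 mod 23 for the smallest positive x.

200

x ≡ 2 (mod 9) gives x ∈ {2, 11, 20, 29, 38, 47, 56, 65, …}.
The first of these with x mod 23 = 16 is 200.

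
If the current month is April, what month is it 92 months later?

December

92 mod 12 = 8 (since 7·12 = 84).
April + 8 months → December.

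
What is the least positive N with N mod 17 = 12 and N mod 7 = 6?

97

x ≡ 6 (mod 7) gives x ∈ {6, 13, 20, 27, 34, 41, 48, 55, …}.
The first of these with x mod 17 = 12 is 97.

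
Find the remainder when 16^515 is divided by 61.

47

Successive squares of 16 mod 61: 16^1≡16, 16^2≡12, 16^4≡22, 16^8≡57, 16^16≡16, 16^32≡12, 16^64≡22, 16^128≡57, 16^256≡16, 16^512≡12.
515 = 1 + 2 + 512, so 16^515 ≡ 16·12·12 ≡ 47 (mod 61).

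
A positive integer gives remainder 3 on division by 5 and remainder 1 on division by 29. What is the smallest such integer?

x ≡ 3 (mod 5) gives x ∈ {3, 8, 13, 18, 23, 28, 33, 38, …}.
The first of these with x mod 29 = 1 is 88.

88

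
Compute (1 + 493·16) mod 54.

493·16 = 7888.
7888 mod 54 = 4 (since 146·54 = 7884).
(1 + 4) mod 54 = 5.

5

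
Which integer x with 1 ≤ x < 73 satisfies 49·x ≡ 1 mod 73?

73 = 1·49 + 24
49 = 2·24 + 1
24 = 24·1 + 0
Back-substituting gives 49·3 ≡ 1 (mod 73).

3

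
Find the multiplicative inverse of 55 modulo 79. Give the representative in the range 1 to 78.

55·23 = 1265 = 16·79 + 1, so 55⁻¹ ≡ 23 (mod 79).

23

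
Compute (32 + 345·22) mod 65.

17

345·22 = 7590.
7590 mod 65 = 50 (since 116·65 = 7540).
(32 + 50) mod 65 = 17.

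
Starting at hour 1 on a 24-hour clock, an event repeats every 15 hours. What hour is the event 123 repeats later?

22

123·15 = 1845.
1845 − 76·24 = 21, so 1845 ≡ 21 (mod 24).
(1 + 21) mod 24 = 22.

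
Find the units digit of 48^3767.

2

Last digits of 8^n: 8, 4, 2, 6 (period 4).
3767 leaves remainder 3 on division by 4, so 48^3767 ends in 2.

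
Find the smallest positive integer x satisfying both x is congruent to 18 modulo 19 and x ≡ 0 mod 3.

18

Since 3·13 ≡ 1 (mod 19), take x = 0 + 3·((18−0)·13 mod 19) = 0 + 3·6 = 18.
Check: 18 mod 19 = 18, 18 mod 3 = 0.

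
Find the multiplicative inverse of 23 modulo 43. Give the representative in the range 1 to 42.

43 = 1·23 + 20
23 = 1·20 + 3
20 = 6·3 + 2
3 = 1·2 + 1
2 = 2·1 + 0
Back-substituting gives 23·15 ≡ 1 (mod 43).

15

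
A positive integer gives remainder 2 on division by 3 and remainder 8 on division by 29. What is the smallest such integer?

8

Since 29·2 ≡ 1 (mod 3), take x = 8 + 29·((2−8)·2 mod 3) = 8 + 29·0 = 8.
Check: 8 mod 3 = 2, 8 mod 29 = 8.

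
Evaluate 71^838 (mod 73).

2

Successive squares of 71 mod 73: 71^1≡71, 71^2≡4, 71^4≡16, 71^8≡37, 71^16≡55, 71^32≡32, 71^64≡2, 71^128≡4, 71^256≡16, 71^512≡37.
838 = 2 + 4 + 64 + 256 + 512, so 71^838 ≡ 4·16·2·16·37 ≡ 2 (mod 73).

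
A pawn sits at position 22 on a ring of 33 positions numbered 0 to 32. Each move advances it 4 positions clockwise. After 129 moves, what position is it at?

129·4 = 516.
516 mod 33 = 21 (since 15·33 = 495).
(22 + 21) mod 33 = 10.

10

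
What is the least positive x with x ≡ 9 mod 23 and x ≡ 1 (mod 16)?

193

x ≡ 1 (mod 16) gives x ∈ {1, 17, 33, 49, 65, 81, 97, 113, …}.
The first of these with x mod 23 = 9 is 193.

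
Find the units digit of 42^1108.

Last digits of 2^n: 2, 4, 8, 6 (period 4).
1108 leaves remainder 0 on division by 4, so 42^1108 ends in 6.

6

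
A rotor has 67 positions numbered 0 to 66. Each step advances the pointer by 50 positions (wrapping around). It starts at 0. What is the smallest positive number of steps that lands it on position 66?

The inverse of 50 mod 67 is 63 (since 50·63 = 3150 ≡ 1).
So x ≡ 63·66 = 4158 ≡ 4 (mod 67).

4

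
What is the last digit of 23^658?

9

Powers of 3 mod 10 repeat with period 4: 3, 9, 7, 1.
658 mod 4 = 2, so the last digit matches 3^2 = 9.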